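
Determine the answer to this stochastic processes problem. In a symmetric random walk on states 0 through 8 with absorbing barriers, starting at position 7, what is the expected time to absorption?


For symmetric RW on 0,...,N with absorbing barriers, E(i) = i*(N-i)
E(7) = 7 * 1 = 7

7


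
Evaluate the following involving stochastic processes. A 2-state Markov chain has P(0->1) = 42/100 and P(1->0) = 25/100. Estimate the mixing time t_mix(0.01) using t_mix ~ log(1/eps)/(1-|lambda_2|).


lambda_2 = |1 - p01 - p10| = |1 - 0.4200 - 0.2500| = 0.3300
t_mix ~ log(1/eps)/(1 - |lambda_2|)
= log(100)/(1 - 0.3300) = 4.6052/0.6700
= 6.8734

6.8734


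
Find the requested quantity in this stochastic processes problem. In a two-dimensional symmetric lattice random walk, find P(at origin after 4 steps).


P = C(4,2)^2 / 4^4
= 6^2 / 256
= 36 / 256
= 0.1406

0.1406


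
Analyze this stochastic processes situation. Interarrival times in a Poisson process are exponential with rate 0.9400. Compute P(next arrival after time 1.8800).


P(X > t) = exp(-lambda * t)
= exp(-0.9400 * 1.8800)
= exp(-1.7672) = 0.1708

0.1708


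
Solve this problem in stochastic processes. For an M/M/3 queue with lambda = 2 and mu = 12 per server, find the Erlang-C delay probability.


a = lambda/mu = 0.1667
rho = a/c = 0.0556
Erlang-C formula applied:
C(c,a) = 6.9156e-04

6.9156e-04


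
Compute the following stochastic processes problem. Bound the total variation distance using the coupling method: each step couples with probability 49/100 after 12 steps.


TV distance bound <= (1-delta)^n
= (1 - 0.4900)^12
= 0.5100^12
= 3.0963e-04

3.0963e-04


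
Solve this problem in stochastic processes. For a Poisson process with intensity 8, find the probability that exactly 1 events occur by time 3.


P(N(t)=k) = (lambda*t)^k * exp(-lambda*t) / k!
lambda*t = 24
= 24^1 * exp(-24) / 1!
= 24 * 3.7751e-11 / 1
= 9.0603e-10

9.0603e-10


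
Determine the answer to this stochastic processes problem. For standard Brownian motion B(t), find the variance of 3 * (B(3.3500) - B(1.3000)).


Var(alpha*(B(t)-B(s))) = alpha^2 * (t-s)
= 3^2 * (3.3500 - 1.3000)
= 9 * 2.0500
= 18.4500

18.4500


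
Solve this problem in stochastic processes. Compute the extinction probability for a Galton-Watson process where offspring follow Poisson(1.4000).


Since mu = 1.4000 > 1, extinction prob q < 1.
Solve s = exp(mu*(s-1)) iteratively.
q = 0.4890

0.4890


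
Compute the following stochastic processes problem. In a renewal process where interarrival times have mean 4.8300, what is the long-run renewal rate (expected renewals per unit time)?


Long-run renewal rate = 1/E(X)
= 1/4.8300
= 0.2070

0.2070


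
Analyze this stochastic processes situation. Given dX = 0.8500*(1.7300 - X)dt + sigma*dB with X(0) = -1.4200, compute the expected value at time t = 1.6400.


E[X(t)] = mu + (X(0) - mu)*exp(-theta*t)
= 1.7300 + (-1.4200 - 1.7300)*exp(-0.8500*1.6400)
= 1.7300 + -3.1500 * 0.2481
= 0.9485

0.9485


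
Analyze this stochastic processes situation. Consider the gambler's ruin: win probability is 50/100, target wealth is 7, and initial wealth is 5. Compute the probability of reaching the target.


p = 1/2: P(win) = i/N = 5/7
= 0.7143

0.7143


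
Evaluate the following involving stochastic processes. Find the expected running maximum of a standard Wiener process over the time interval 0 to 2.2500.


E(max B(s)) = sqrt(2t/pi)
= sqrt(2*2.2500/pi)
= sqrt(1.4324)
= 1.1968

1.1968


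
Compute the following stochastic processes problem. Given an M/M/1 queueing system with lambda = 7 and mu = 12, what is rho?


rho = lambda/mu
= 7/12
= 0.5833

0.5833


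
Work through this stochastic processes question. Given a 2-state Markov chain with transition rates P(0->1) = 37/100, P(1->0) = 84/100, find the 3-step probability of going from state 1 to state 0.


Computing P^3 by matrix multiplication.
P = [[0.6300, 0.3700], [0.8400, 0.1600]]
After raising P to the power 3:
P^3(1,0) = 0.7006

0.7006


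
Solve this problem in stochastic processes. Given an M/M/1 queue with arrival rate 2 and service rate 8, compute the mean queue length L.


rho = 2/8 = 0.2500
L = rho/(1-rho)
= 0.2500/0.7500
= 0.3333

0.3333


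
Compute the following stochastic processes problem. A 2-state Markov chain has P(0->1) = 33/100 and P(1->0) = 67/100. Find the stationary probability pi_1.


Stationary distribution: pi_0 = p10/(p01+p10), pi_1 = p01/(p01+p10)
p01 = 0.3300, p10 = 0.6700
pi_1 = 0.3300

0.3300


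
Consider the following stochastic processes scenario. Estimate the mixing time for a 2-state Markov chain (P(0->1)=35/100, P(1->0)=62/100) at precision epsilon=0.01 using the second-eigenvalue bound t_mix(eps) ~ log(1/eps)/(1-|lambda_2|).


lambda_2 = |1 - p01 - p10| = |1 - 0.3500 - 0.6200| = 0.0300
t_mix ~ log(1/eps)/(1 - |lambda_2|)
= log(100)/(1 - 0.0300) = 4.6052/0.9700
= 4.7476

4.7476


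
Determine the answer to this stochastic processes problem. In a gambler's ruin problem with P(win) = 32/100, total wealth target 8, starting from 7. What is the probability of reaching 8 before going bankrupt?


Gambler's ruin formula:
r = q/p = 0.6800/0.3200 = 2.1250
P(win) = (1 - r^i)/(1 - r^N)
= (1 - 2.1250^7)/(1 - 2.1250^8)
= 0.4693

0.4693


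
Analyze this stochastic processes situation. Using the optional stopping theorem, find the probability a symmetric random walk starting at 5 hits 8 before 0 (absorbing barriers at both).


By optional stopping theorem: E(M at tau) = M(0) = 5
P(hit 8)*8 + P(hit 0)*0 = 5
P(hit 8) = (5 - 0)/(8 - 0) = 5/8 = 0.6250

0.6250


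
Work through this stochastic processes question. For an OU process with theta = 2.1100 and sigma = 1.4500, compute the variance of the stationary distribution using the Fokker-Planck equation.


Stationary variance = sigma^2 / (2*theta)
= 1.4500^2 / (2*2.1100)
= 2.1025 / 4.2200
= 0.4982

0.4982


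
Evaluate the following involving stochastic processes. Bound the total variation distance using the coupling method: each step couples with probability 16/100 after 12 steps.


TV distance bound <= (1-delta)^n
= (1 - 0.1600)^12
= 0.8400^12
= 0.1234

0.1234


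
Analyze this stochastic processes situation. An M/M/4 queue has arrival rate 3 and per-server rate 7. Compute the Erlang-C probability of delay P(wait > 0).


a = lambda/mu = 0.4286
rho = a/c = 0.1071
Erlang-C formula applied:
C(c,a) = 0.0010

0.0010


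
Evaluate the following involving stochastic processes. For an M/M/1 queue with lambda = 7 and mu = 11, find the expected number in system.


rho = 7/11 = 0.6364
L = rho/(1-rho)
= 0.6364/0.3636
= 1.7500

1.7500


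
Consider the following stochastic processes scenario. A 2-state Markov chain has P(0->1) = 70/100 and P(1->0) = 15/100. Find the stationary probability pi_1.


Stationary distribution: pi_0 = p10/(p01+p10), pi_1 = p01/(p01+p10)
p01 = 0.7000, p10 = 0.1500
pi_1 = 0.8235

0.8235


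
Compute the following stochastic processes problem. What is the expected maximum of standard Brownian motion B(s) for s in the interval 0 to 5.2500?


E(max B(s)) = sqrt(2t/pi)
= sqrt(2*5.2500/pi)
= sqrt(3.3423)
= 1.8282

1.8282


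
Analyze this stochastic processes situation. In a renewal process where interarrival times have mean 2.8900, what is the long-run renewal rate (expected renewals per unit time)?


Long-run renewal rate = 1/E(X)
= 1/2.8900
= 0.3460

0.3460


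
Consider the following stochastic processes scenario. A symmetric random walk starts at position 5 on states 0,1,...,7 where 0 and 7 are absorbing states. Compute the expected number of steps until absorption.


For symmetric RW on 0,...,N with absorbing barriers, E(i) = i*(N-i)
E(5) = 5 * 2 = 10

10


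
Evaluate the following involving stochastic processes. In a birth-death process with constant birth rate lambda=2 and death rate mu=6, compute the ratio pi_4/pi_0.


For birth-death process, pi_n/pi_0 = (lambda/mu)^n
= (2/6)^4
= 0.0123

0.0123


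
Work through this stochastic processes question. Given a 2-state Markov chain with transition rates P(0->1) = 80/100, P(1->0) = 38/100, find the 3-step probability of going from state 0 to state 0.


Computing P^3 by matrix multiplication.
P = [[0.2000, 0.8000], [0.3800, 0.6200]]
After raising P to the power 3:
P^3(0,0) = 0.3181

0.3181


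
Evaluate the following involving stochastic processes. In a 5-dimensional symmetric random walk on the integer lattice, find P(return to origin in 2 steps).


P(return in 2 steps) = P(reverse first step) = 1/(2d)
= 1/10
= 0.1000

0.1000


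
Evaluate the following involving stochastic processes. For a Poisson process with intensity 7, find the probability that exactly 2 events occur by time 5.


P(N(t)=k) = (lambda*t)^k * exp(-lambda*t) / k!
lambda*t = 35
= 35^2 * exp(-35) / 2!
= 1225 * 6.3051e-16 / 2
= 3.8619e-13

3.8619e-13


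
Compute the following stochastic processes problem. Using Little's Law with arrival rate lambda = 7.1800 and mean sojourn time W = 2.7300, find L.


Little's Law: L = lambda * W
= 7.1800 * 2.7300
= 19.6014

19.6014


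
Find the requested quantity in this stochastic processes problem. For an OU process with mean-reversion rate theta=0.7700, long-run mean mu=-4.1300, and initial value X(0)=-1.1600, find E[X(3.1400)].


E[X(t)] = mu + (X(0) - mu)*exp(-theta*t)
= -4.1300 + (-1.1600 - -4.1300)*exp(-0.7700*3.1400)
= -4.1300 + 2.9700 * 0.0891
= -3.8653

-3.8653


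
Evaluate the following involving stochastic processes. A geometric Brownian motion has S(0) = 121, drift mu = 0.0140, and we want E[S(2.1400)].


E[S(t)] = S(0) * exp(mu * t)
= 121 * exp(0.0140 * 2.1400)
= 121 * 1.0304
= 124.6800

124.6800


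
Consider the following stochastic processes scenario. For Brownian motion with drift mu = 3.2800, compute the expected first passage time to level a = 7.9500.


Expected first passage time = a/mu
= 7.9500/3.2800
= 2.4238

2.4238


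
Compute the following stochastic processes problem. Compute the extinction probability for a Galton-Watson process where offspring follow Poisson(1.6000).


Since mu = 1.6000 > 1, extinction prob q < 1.
Solve s = exp(mu*(s-1)) iteratively.
q = 0.3580

0.3580


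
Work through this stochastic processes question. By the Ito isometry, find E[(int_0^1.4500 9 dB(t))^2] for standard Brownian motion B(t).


By Ito isometry: E[(int f dB)^2] = int f^2 dt
= 9^2 * 1.4500
= 81 * 1.4500 = 117.4500

117.4500


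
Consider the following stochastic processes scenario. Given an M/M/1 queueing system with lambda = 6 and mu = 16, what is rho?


rho = lambda/mu
= 6/16
= 0.3750

0.3750


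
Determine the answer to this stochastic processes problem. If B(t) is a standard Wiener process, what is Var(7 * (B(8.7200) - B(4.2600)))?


Var(alpha*(B(t)-B(s))) = alpha^2 * (t-s)
= 7^2 * (8.7200 - 4.2600)
= 49 * 4.4600
= 218.5400

218.5400


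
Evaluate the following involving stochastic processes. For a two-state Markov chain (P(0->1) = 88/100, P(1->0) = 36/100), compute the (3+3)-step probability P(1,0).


P^6 = P^3 * P^3
Computing via matrix multiplication of the transition matrix.
Entry (1,0) of P^6 = 0.2903

0.2903


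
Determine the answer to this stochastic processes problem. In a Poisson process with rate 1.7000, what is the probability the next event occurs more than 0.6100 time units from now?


P(X > t) = exp(-lambda * t)
= exp(-1.7000 * 0.6100)
= exp(-1.0370) = 0.3545

0.3545


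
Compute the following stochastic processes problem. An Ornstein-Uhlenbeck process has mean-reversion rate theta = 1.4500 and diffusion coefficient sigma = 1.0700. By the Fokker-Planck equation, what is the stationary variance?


Stationary variance = sigma^2 / (2*theta)
= 1.0700^2 / (2*1.4500)
= 1.1449 / 2.9000
= 0.3948

0.3948


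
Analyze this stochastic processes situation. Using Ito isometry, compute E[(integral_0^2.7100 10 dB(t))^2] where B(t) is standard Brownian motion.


By Ito isometry: E[(int f dB)^2] = int f^2 dt
= 10^2 * 2.7100
= 100 * 2.7100 = 271.0000

271.0000


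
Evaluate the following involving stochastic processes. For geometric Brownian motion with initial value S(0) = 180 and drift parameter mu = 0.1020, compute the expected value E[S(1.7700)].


E[S(t)] = S(0) * exp(mu * t)
= 180 * exp(0.1020 * 1.7700)
= 180 * 1.1979
= 215.6155

215.6155


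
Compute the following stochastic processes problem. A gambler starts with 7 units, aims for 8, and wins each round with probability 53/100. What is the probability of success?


Gambler's ruin formula:
r = q/p = 0.4700/0.5300 = 0.8868
P(win) = (1 - r^i)/(1 - r^N)
= (1 - 0.8868^7)/(1 - 0.8868^8)
= 0.9209

0.9209


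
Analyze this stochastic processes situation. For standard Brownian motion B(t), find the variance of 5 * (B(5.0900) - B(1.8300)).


Var(alpha*(B(t)-B(s))) = alpha^2 * (t-s)
= 5^2 * (5.0900 - 1.8300)
= 25 * 3.2600
= 81.5000

81.5000


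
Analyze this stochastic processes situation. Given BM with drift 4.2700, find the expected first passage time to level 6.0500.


Expected first passage time = a/mu
= 6.0500/4.2700
= 1.4169

1.4169


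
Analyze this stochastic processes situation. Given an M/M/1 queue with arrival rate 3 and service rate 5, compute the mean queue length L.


rho = 3/5 = 0.6000
L = rho/(1-rho)
= 0.6000/0.4000
= 1.5000

1.5000


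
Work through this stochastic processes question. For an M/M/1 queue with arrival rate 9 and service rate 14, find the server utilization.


rho = lambda/mu
= 9/14
= 0.6429

0.6429


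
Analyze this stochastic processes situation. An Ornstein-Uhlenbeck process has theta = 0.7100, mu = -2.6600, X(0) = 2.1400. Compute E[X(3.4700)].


E[X(t)] = mu + (X(0) - mu)*exp(-theta*t)
= -2.6600 + (2.1400 - -2.6600)*exp(-0.7100*3.4700)
= -2.6600 + 4.8000 * 0.0851
= -2.2514

-2.2514


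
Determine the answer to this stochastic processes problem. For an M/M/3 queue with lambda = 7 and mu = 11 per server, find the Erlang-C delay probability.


a = lambda/mu = 0.6364
rho = a/c = 0.2121
Erlang-C formula applied:
C(c,a) = 0.0288

0.0288


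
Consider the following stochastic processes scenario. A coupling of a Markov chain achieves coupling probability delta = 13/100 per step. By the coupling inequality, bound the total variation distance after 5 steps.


TV distance bound <= (1-delta)^n
= (1 - 0.1300)^5
= 0.8700^5
= 0.4984

0.4984


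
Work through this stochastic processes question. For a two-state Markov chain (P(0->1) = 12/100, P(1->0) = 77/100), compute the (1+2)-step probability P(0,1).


P^3 = P^1 * P^2
Computing via matrix multiplication of the transition matrix.
Entry (0,1) of P^3 = 0.1347

0.1347


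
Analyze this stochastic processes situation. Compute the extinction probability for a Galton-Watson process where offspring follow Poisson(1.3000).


Since mu = 1.3000 > 1, extinction prob q < 1.
Solve s = exp(mu*(s-1)) iteratively.
q = 0.5770

0.5770


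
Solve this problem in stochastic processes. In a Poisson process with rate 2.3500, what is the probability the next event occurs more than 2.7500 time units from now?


P(X > t) = exp(-lambda * t)
= exp(-2.3500 * 2.7500)
= exp(-6.4625) = 0.0016

0.0016


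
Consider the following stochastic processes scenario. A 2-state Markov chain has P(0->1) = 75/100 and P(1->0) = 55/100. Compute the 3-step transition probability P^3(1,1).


Computing P^3 by matrix multiplication.
P = [[0.2500, 0.7500], [0.5500, 0.4500]]
After raising P to the power 3:
P^3(1,1) = 0.5655

0.5655


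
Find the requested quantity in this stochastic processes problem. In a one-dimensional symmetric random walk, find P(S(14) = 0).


P(S(14) = 0) = C(14,7) / 4^7
= 3432 / 16384
= 0.2095

0.2095


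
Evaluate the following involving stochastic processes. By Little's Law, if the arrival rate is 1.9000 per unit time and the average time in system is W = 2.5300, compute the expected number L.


Little's Law: L = lambda * W
= 1.9000 * 2.5300
= 4.8070

4.8070


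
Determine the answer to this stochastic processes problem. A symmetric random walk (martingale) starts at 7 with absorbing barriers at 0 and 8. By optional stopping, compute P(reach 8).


By optional stopping theorem: E(M at tau) = M(0) = 7
P(hit 8)*8 + P(hit 0)*0 = 7
P(hit 8) = (7 - 0)/(8 - 0) = 7/8 = 0.8750

0.8750


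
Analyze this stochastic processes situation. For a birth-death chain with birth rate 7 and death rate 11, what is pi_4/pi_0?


For birth-death process, pi_n/pi_0 = (lambda/mu)^n
= (7/11)^4
= 0.1640

0.1640


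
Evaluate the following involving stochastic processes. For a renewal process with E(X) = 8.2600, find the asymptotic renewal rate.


Long-run renewal rate = 1/E(X)
= 1/8.2600
= 0.1211

0.1211


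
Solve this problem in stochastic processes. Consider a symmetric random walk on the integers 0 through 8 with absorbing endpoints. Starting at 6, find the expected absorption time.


For symmetric RW on 0,...,N with absorbing barriers, E(i) = i*(N-i)
E(6) = 6 * 2 = 12

12


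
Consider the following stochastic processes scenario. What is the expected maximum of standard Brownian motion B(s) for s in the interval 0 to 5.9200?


E(max B(s)) = sqrt(2t/pi)
= sqrt(2*5.9200/pi)
= sqrt(3.7688)
= 1.9413

1.9413


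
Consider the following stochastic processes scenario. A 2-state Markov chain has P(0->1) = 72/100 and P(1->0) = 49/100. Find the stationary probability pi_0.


Stationary distribution: pi_0 = p10/(p01+p10), pi_1 = p01/(p01+p10)
p01 = 0.7200, p10 = 0.4900
pi_0 = 0.4050

0.4050


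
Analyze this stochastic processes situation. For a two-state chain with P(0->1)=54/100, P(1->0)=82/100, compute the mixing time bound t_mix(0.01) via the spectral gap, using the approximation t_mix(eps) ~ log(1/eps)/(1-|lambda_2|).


lambda_2 = |1 - p01 - p10| = |1 - 0.5400 - 0.8200| = 0.3600
t_mix ~ log(1/eps)/(1 - |lambda_2|)
= log(100)/(1 - 0.3600) = 4.6052/0.6400
= 7.1956

7.1956


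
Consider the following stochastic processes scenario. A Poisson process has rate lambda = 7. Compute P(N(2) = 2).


P(N(t)=k) = (lambda*t)^k * exp(-lambda*t) / k!
lambda*t = 14
= 14^2 * exp(-14) / 2!
= 196 * 8.3153e-07 / 2
= 8.1490e-05

8.1490e-05


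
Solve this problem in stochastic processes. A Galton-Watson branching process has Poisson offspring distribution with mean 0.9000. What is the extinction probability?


Since mu = 0.9000 <= 1, extinction probability = 1.

1.0000


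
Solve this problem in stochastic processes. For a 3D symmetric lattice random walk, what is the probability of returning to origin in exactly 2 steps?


P(return in 2 steps) = P(reverse first step) = 1/(2d)
= 1/6
= 0.1667

0.1667


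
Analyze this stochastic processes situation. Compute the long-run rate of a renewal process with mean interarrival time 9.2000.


Long-run renewal rate = 1/E(X)
= 1/9.2000
= 0.1087

0.1087


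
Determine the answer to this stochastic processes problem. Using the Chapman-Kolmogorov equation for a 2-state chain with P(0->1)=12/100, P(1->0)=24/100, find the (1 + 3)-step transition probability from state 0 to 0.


P^4 = P^1 * P^3
Computing via matrix multiplication of the transition matrix.
Entry (0,0) of P^4 = 0.7226

0.7226


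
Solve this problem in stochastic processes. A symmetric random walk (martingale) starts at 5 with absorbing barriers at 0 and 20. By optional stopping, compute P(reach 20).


By optional stopping theorem: E(M at tau) = M(0) = 5
P(hit 20)*20 + P(hit 0)*0 = 5
P(hit 20) = (5 - 0)/(20 - 0) = 1/4 = 0.2500

0.2500


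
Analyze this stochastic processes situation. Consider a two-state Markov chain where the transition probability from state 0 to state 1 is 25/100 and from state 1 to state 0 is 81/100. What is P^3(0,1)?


Computing P^3 by matrix multiplication.
P = [[0.7500, 0.2500], [0.8100, 0.1900]]
After raising P to the power 3:
P^3(0,1) = 0.2359

0.2359


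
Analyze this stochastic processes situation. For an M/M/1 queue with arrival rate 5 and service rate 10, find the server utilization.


rho = lambda/mu
= 5/10
= 0.5000

0.5000


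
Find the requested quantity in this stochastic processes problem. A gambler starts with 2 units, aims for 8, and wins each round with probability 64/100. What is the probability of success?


Gambler's ruin formula:
r = q/p = 0.3600/0.6400 = 0.5625
P(win) = (1 - r^i)/(1 - r^N)
= (1 - 0.5625^2)/(1 - 0.5625^8)
= 0.6905

0.6905


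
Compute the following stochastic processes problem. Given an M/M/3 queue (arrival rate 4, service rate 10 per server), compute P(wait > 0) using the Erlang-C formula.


a = lambda/mu = 0.4000
rho = a/c = 0.1333
Erlang-C formula applied:
C(c,a) = 0.0082

0.0082


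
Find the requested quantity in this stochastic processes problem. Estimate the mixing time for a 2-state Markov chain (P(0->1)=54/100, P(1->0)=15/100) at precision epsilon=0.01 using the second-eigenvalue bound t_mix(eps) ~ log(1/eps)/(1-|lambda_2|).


lambda_2 = |1 - p01 - p10| = |1 - 0.5400 - 0.1500| = 0.3100
t_mix ~ log(1/eps)/(1 - |lambda_2|)
= log(100)/(1 - 0.3100) = 4.6052/0.6900
= 6.6742

6.6742


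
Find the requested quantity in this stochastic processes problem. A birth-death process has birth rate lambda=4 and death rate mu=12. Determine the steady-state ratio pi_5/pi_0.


For birth-death process, pi_n/pi_0 = (lambda/mu)^n
= (4/12)^5
= 0.0041

0.0041


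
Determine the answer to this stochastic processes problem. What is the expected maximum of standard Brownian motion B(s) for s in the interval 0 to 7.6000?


E(max B(s)) = sqrt(2t/pi)
= sqrt(2*7.6000/pi)
= sqrt(4.8383)
= 2.1996

2.1996


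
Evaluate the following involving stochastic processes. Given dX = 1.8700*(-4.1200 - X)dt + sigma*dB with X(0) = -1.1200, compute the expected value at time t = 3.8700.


E[X(t)] = mu + (X(0) - mu)*exp(-theta*t)
= -4.1200 + (-1.1200 - -4.1200)*exp(-1.8700*3.8700)
= -4.1200 + 3.0000 * 7.1954e-04
= -4.1178

-4.1178


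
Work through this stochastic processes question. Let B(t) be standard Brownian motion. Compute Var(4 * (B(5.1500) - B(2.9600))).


Var(alpha*(B(t)-B(s))) = alpha^2 * (t-s)
= 4^2 * (5.1500 - 2.9600)
= 16 * 2.1900
= 35.0400

35.0400


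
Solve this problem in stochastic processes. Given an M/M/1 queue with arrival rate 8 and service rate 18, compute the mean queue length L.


rho = 8/18 = 0.4444
L = rho/(1-rho)
= 0.4444/0.5556
= 0.8000

0.8000


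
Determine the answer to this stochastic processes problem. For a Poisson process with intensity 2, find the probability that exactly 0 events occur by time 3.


P(N(t)=k) = (lambda*t)^k * exp(-lambda*t) / k!
lambda*t = 6
= 6^0 * exp(-6) / 0!
= 1 * 0.0025 / 1
= 0.0025

0.0025


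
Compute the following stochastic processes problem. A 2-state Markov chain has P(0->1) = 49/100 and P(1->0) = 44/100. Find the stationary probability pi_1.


Stationary distribution: pi_0 = p10/(p01+p10), pi_1 = p01/(p01+p10)
p01 = 0.4900, p10 = 0.4400
pi_1 = 0.5269

0.5269


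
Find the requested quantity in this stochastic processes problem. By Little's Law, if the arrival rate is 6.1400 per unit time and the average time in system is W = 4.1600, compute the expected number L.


Little's Law: L = lambda * W
= 6.1400 * 4.1600
= 25.5424

25.5424


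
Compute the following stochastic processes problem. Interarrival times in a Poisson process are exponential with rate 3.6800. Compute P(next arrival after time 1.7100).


P(X > t) = exp(-lambda * t)
= exp(-3.6800 * 1.7100)
= exp(-6.2928) = 0.0018

0.0018


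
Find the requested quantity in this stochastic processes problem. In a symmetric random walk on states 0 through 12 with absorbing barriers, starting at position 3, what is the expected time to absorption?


For symmetric RW on 0,...,N with absorbing barriers, E(i) = i*(N-i)
E(3) = 3 * 9 = 27

27


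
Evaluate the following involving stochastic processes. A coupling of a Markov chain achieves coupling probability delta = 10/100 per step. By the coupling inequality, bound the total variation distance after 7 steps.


TV distance bound <= (1-delta)^n
= (1 - 0.1000)^7
= 0.9000^7
= 0.4783

0.4783


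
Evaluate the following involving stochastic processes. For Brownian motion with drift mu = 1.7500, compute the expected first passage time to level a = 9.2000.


Expected first passage time = a/mu
= 9.2000/1.7500
= 5.2571

5.2571


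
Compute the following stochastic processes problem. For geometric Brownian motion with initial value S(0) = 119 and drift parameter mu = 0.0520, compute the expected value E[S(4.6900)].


E[S(t)] = S(0) * exp(mu * t)
= 119 * exp(0.0520 * 4.6900)
= 119 * 1.2762
= 151.8668

151.8668


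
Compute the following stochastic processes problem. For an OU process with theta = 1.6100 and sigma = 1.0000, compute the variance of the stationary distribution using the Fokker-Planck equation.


Stationary variance = sigma^2 / (2*theta)
= 1.0000^2 / (2*1.6100)
= 1.0000 / 3.2200
= 0.3106

0.3106


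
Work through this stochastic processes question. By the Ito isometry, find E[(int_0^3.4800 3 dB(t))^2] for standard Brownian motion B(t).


By Ito isometry: E[(int f dB)^2] = int f^2 dt
= 3^2 * 3.4800
= 9 * 3.4800 = 31.3200

31.3200


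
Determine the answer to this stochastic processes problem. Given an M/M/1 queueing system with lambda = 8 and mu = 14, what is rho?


rho = lambda/mu
= 8/14
= 0.5714

0.5714


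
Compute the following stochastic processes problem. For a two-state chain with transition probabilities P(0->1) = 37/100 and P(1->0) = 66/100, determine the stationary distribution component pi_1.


Stationary distribution: pi_0 = p10/(p01+p10), pi_1 = p01/(p01+p10)
p01 = 0.3700, p10 = 0.6600
pi_1 = 0.3592

0.3592


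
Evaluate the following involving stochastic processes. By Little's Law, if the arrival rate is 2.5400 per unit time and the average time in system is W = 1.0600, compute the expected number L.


Little's Law: L = lambda * W
= 2.5400 * 1.0600
= 2.6924

2.6924


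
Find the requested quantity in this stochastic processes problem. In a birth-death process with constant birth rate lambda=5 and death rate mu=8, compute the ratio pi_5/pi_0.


For birth-death process, pi_n/pi_0 = (lambda/mu)^n
= (5/8)^5
= 0.0954

0.0954


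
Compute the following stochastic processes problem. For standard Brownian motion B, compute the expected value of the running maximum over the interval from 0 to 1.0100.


E(max B(s)) = sqrt(2t/pi)
= sqrt(2*1.0100/pi)
= sqrt(0.6430)
= 0.8019

0.8019


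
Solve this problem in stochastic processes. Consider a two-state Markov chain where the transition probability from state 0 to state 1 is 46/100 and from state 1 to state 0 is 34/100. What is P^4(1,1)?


Computing P^4 by matrix multiplication.
P = [[0.5400, 0.4600], [0.3400, 0.6600]]
After raising P to the power 4:
P^4(1,1) = 0.5757

0.5757


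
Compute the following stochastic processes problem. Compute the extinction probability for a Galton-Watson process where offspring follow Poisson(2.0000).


Since mu = 2.0000 > 1, extinction prob q < 1.
Solve s = exp(mu*(s-1)) iteratively.
q = 0.2032

0.2032


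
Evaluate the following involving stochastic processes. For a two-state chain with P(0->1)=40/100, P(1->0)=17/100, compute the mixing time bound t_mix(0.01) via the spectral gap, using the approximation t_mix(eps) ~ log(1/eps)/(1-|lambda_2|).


lambda_2 = |1 - p01 - p10| = |1 - 0.4000 - 0.1700| = 0.4300
t_mix ~ log(1/eps)/(1 - |lambda_2|)
= log(100)/(1 - 0.4300) = 4.6052/0.5700
= 8.0792

8.0792


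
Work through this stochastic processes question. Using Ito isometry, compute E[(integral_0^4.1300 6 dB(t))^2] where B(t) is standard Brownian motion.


By Ito isometry: E[(int f dB)^2] = int f^2 dt
= 6^2 * 4.1300
= 36 * 4.1300 = 148.6800

148.6800


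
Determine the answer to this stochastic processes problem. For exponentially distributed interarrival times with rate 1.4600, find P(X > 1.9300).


P(X > t) = exp(-lambda * t)
= exp(-1.4600 * 1.9300)
= exp(-2.8178) = 0.0597

0.0597


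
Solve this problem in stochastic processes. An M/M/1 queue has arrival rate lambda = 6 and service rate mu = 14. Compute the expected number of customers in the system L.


rho = 6/14 = 0.4286
L = rho/(1-rho)
= 0.4286/0.5714
= 0.7500

0.7500


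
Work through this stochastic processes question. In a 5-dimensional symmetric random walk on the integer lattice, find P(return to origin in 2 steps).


P(return in 2 steps) = P(reverse first step) = 1/(2d)
= 1/10
= 0.1000

0.1000


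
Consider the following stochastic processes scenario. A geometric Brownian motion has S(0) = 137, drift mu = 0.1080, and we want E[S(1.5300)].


E[S(t)] = S(0) * exp(mu * t)
= 137 * exp(0.1080 * 1.5300)
= 137 * 1.1797
= 161.6156

161.6156


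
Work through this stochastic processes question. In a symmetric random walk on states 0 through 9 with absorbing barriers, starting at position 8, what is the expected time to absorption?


For symmetric RW on 0,...,N with absorbing barriers, E(i) = i*(N-i)
E(8) = 8 * 1 = 8

8


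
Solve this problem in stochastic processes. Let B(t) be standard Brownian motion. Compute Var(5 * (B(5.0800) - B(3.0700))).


Var(alpha*(B(t)-B(s))) = alpha^2 * (t-s)
= 5^2 * (5.0800 - 3.0700)
= 25 * 2.0100
= 50.2500

50.2500


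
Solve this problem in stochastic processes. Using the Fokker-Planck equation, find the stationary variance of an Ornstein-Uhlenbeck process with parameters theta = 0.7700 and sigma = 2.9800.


Stationary variance = sigma^2 / (2*theta)
= 2.9800^2 / (2*0.7700)
= 8.8804 / 1.5400
= 5.7665

5.7665


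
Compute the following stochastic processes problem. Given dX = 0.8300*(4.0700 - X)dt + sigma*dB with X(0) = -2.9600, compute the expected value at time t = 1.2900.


E[X(t)] = mu + (X(0) - mu)*exp(-theta*t)
= 4.0700 + (-2.9600 - 4.0700)*exp(-0.8300*1.2900)
= 4.0700 + -7.0300 * 0.3428
= 1.6603

1.6603


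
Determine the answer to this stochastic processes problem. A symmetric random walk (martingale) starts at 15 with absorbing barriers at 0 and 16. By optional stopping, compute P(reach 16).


By optional stopping theorem: E(M at tau) = M(0) = 15
P(hit 16)*16 + P(hit 0)*0 = 15
P(hit 16) = (15 - 0)/(16 - 0) = 15/16 = 0.9375

0.9375


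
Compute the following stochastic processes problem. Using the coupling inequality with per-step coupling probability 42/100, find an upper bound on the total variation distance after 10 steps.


TV distance bound <= (1-delta)^n
= (1 - 0.4200)^10
= 0.5800^10
= 0.0043

0.0043


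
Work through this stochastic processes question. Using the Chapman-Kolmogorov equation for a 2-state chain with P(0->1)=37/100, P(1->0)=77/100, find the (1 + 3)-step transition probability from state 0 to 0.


P^4 = P^1 * P^3
Computing via matrix multiplication of the transition matrix.
Entry (0,0) of P^4 = 0.6756

0.6756


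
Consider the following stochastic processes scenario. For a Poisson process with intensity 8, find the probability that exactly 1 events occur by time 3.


P(N(t)=k) = (lambda*t)^k * exp(-lambda*t) / k!
lambda*t = 24
= 24^1 * exp(-24) / 1!
= 24 * 3.7751e-11 / 1
= 9.0603e-10

9.0603e-10


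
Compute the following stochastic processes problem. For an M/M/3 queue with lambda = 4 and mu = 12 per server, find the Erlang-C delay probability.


a = lambda/mu = 0.3333
rho = a/c = 0.1111
Erlang-C formula applied:
C(c,a) = 0.0050

0.0050


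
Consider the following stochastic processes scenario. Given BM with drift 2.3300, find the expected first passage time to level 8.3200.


Expected first passage time = a/mu
= 8.3200/2.3300
= 3.5708

3.5708


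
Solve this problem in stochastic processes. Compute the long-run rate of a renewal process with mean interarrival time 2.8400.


Long-run renewal rate = 1/E(X)
= 1/2.8400
= 0.3521

0.3521


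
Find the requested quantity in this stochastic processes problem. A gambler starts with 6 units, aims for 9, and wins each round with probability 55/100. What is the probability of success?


Gambler's ruin formula:
r = q/p = 0.4500/0.5500 = 0.8182
P(win) = (1 - r^i)/(1 - r^N)
= (1 - 0.8182^6)/(1 - 0.8182^9)
= 0.8376

0.8376


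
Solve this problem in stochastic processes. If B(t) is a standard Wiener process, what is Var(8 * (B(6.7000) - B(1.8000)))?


Var(alpha*(B(t)-B(s))) = alpha^2 * (t-s)
= 8^2 * (6.7000 - 1.8000)
= 64 * 4.9000
= 313.6000

313.6000


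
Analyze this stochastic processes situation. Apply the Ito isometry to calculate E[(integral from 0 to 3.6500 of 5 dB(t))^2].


By Ito isometry: E[(int f dB)^2] = int f^2 dt
= 5^2 * 3.6500
= 25 * 3.6500 = 91.2500

91.2500


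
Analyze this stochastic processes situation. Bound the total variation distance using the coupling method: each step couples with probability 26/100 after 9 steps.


TV distance bound <= (1-delta)^n
= (1 - 0.2600)^9
= 0.7400^9
= 0.0665

0.0665


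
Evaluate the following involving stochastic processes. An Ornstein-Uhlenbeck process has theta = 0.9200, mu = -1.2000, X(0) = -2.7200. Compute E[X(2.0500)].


E[X(t)] = mu + (X(0) - mu)*exp(-theta*t)
= -1.2000 + (-2.7200 - -1.2000)*exp(-0.9200*2.0500)
= -1.2000 + -1.5200 * 0.1517
= -1.4305

-1.4305


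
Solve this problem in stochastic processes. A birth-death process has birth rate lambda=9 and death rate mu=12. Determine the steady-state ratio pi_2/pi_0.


For birth-death process, pi_n/pi_0 = (lambda/mu)^n
= (9/12)^2
= 0.5625

0.5625


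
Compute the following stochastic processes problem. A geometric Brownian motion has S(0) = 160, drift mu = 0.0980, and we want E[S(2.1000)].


E[S(t)] = S(0) * exp(mu * t)
= 160 * exp(0.0980 * 2.1000)
= 160 * 1.2285
= 196.5612

196.5612


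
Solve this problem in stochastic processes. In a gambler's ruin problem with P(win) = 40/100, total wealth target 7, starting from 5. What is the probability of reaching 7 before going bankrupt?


Gambler's ruin formula:
r = q/p = 0.6000/0.4000 = 1.5000
P(win) = (1 - r^i)/(1 - r^N)
= (1 - 1.5000^5)/(1 - 1.5000^7)
= 0.4099

0.4099


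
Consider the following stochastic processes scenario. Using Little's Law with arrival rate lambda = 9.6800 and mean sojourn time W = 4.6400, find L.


Little's Law: L = lambda * W
= 9.6800 * 4.6400
= 44.9152

44.9152


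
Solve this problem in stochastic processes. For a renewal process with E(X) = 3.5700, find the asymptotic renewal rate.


Long-run renewal rate = 1/E(X)
= 1/3.5700
= 0.2801

0.2801


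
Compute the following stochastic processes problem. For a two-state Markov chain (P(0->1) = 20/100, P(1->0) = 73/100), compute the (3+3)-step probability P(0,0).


P^6 = P^3 * P^3
Computing via matrix multiplication of the transition matrix.
Entry (0,0) of P^6 = 0.7849

0.7849


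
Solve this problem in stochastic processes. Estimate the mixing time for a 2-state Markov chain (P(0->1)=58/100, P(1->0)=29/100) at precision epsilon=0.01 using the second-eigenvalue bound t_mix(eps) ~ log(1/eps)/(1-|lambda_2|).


lambda_2 = |1 - p01 - p10| = |1 - 0.5800 - 0.2900| = 0.1300
t_mix ~ log(1/eps)/(1 - |lambda_2|)
= log(100)/(1 - 0.1300) = 4.6052/0.8700
= 5.2933

5.2933


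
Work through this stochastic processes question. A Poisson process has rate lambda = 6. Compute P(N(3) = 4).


P(N(t)=k) = (lambda*t)^k * exp(-lambda*t) / k!
lambda*t = 18
= 18^4 * exp(-18) / 4!
= 104976 * 1.5230e-08 / 24
= 6.6616e-05

6.6616e-05


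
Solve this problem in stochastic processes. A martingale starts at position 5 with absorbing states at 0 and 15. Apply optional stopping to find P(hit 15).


By optional stopping theorem: E(M at tau) = M(0) = 5
P(hit 15)*15 + P(hit 0)*0 = 5
P(hit 15) = (5 - 0)/(15 - 0) = 1/3 = 0.3333

0.3333


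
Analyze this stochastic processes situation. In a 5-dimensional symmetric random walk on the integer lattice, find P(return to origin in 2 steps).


P(return in 2 steps) = P(reverse first step) = 1/(2d)
= 1/10
= 0.1000

0.1000


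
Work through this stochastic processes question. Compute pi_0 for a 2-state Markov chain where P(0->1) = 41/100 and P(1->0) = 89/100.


Stationary distribution: pi_0 = p10/(p01+p10), pi_1 = p01/(p01+p10)
p01 = 0.4100, p10 = 0.8900
pi_0 = 0.6846

0.6846


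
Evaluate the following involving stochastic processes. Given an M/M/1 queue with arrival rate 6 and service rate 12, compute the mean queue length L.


rho = 6/12 = 0.5000
L = rho/(1-rho)
= 0.5000/0.5000
= 1.0000

1.0000


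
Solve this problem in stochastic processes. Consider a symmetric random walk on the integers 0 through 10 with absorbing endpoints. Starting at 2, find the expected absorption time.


For symmetric RW on 0,...,N with absorbing barriers, E(i) = i*(N-i)
E(2) = 2 * 8 = 16

16


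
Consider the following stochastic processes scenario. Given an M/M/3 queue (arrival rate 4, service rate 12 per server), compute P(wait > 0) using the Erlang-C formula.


a = lambda/mu = 0.3333
rho = a/c = 0.1111
Erlang-C formula applied:
C(c,a) = 0.0050

0.0050


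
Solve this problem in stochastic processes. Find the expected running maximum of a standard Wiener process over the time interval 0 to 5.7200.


E(max B(s)) = sqrt(2t/pi)
= sqrt(2*5.7200/pi)
= sqrt(3.6415)
= 1.9083

1.9083


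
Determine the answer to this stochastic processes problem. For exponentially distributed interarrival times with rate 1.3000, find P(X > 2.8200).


P(X > t) = exp(-lambda * t)
= exp(-1.3000 * 2.8200)
= exp(-3.6660) = 0.0256

0.0256


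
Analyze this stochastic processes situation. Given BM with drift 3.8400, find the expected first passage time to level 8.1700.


Expected first passage time = a/mu
= 8.1700/3.8400
= 2.1276

2.1276


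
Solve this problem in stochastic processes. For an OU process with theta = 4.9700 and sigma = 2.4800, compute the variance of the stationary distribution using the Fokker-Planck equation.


Stationary variance = sigma^2 / (2*theta)
= 2.4800^2 / (2*4.9700)
= 6.1504 / 9.9400
= 0.6188

0.6188


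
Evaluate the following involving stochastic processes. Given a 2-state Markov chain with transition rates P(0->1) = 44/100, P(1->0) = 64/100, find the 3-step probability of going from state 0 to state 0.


Computing P^3 by matrix multiplication.
P = [[0.5600, 0.4400], [0.6400, 0.3600]]
After raising P to the power 3:
P^3(0,0) = 0.5924

0.5924


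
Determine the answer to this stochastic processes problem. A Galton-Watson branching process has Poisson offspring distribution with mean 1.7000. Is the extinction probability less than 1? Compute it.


Since mu = 1.7000 > 1, extinction prob q < 1.
Solve s = exp(mu*(s-1)) iteratively.
q = 0.3088

0.3088


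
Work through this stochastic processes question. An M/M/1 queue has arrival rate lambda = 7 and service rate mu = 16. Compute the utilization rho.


rho = lambda/mu
= 7/16
= 0.4375

0.4375


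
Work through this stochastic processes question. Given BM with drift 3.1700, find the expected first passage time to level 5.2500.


Expected first passage time = a/mu
= 5.2500/3.1700
= 1.6562

1.6562


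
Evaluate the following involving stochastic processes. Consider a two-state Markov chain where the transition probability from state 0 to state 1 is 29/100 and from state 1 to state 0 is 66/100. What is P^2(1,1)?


Computing P^2 by matrix multiplication.
P = [[0.7100, 0.2900], [0.6600, 0.3400]]
After raising P to the power 2:
P^2(1,1) = 0.3070

0.3070


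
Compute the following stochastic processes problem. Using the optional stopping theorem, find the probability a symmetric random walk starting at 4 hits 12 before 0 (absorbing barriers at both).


By optional stopping theorem: E(M at tau) = M(0) = 4
P(hit 12)*12 + P(hit 0)*0 = 4
P(hit 12) = (4 - 0)/(12 - 0) = 1/3 = 0.3333

0.3333
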